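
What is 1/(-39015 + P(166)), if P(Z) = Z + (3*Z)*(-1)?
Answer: -1/39347 ≈ -2.5415e-5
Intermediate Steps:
P(Z) = -2*Z (P(Z) = Z - 3*Z = -2*Z)
1/(-39015 + P(166)) = 1/(-39015 - 2*166) = 1/(-39015 - 332) = 1/(-39347) = -1/39347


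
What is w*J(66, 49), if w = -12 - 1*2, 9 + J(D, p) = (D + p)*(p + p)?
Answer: -157654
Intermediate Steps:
J(D, p) = -9 + 2*p*(D + p) (J(D, p) = -9 + (D + p)*(p + p) = -9 + (D + p)*(2*p) = -9 + 2*p*(D + p))
w = -14 (w = -12 - 2 = -14)
w*J(66, 49) = -14*(-9 + 2*49² + 2*66*49) = -14*(-9 + 2*2401 + 6468) = -14*(-9 + 4802 + 6468) = -14*11261 = -157654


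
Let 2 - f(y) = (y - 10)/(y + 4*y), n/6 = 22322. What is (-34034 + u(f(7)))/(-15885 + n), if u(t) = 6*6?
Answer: -33998/118047 ≈ -0.28800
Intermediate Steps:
n = 133932 (n = 6*22322 = 133932)
f(y) = 2 - (-10 + y)/(5*y) (f(y) = 2 - (y - 10)/(y + 4*y) = 2 - (-10 + y)/(5*y))
u(t) = 36
(-34034 + u(f(7)))/(-15885 + n) = (-34034 + 36)/(-15885 + 133932) = -33998/118047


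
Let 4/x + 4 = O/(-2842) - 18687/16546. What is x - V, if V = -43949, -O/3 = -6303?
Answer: 1521919304536/34629481 ≈ 43949.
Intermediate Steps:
O = 18909 (O = -3*(-6303) = 18909)
x = -11755933/34629481 (x = 4/(-4 + (18909/(-2842) - 18687/16546)) = 4/(-4 + (18909*(-1/2842) - 18687*1/16546)) = 4/(-4 + (-18909/2842 - 18687/16546)) = 4/(-4 - 91494192/11755933) = 4/(-138517924/11755933) = 4*(-11755933/138517924) = -11755933/34629481 ≈ -0.33948)
x - V = -11755933/34629481 - 1*(-43949) = -11755933/34629481 + 43949 = 1521919304536/34629481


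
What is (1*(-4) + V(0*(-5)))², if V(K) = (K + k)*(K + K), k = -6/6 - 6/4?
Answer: 16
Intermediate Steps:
k = -5/2 (k = -6*⅙ - 6*¼ = -1 - 3/2 = -5/2 ≈ -2.5000)
V(K) = 2*K*(-5/2 + K) (V(K) = (K - 5/2)*(K + K) = (-5/2 + K)*(2*K) = 2*K*(-5/2 + K))
(1*(-4) + V(0*(-5)))² = (1*(-4) + (0*(-5))*(-5 + 2*(0*(-5))))² = (-4 + 0*(-5 + 2*0))² = (-4 + 0*(-5 + 0))² = (-4 + 0*(-5))² = (-4 + 0)² = (-4)² = 16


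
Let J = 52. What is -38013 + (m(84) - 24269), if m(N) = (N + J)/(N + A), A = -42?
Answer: -1307854/21 ≈ -62279.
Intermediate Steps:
m(N) = (52 + N)/(-42 + N) (m(N) = (N + 52)/(N - 42) = (52 + N)/(-42 + N))
-38013 + (m(84) - 24269) = -38013 + ((52 + 84)/(-42 + 84) - 24269) = -38013 + (136/42 - 24269) = -38013 + ((1/42)*136 - 24269) = -38013 + (68/21 - 24269) = -38013 - 509581/21 = -1307854/21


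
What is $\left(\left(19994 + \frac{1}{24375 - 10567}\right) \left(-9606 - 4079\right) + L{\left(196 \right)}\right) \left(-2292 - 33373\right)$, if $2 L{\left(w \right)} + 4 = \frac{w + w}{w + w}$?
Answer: $\frac{134746502129673805}{13808} \approx 9.7586 \cdot 10^{12}$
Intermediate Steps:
$L{\left(w \right)} = - \frac{3}{2}$ ($L{\left(w \right)} = -2 + \frac{\left(w + w\right) \frac{1}{w + w}}{2} = -2 + \frac{2 w \frac{1}{2 w}}{2} = -2 + \frac{1}{2} \cdot 1 = -2 + \frac{1}{2} = - \frac{3}{2}$)
$\left(\left(19994 + \frac{1}{24375 - 10567}\right) \left(-9606 - 4079\right) + L{\left(196 \right)}\right) \left(-2292 - 33373\right) = \left(\left(19994 + \frac{1}{24375 - 10567}\right) \left(-9606 - 4079\right) - \frac{3}{2}\right) \left(-2292 - 33373\right) = \left(\left(19994 + \frac{1}{13808}\right) \left(-13685\right) - \frac{3}{2}\right) \left(-35665\right) = \left(\frac{276077153}{13808} \left(-13685\right) - \frac{3}{2}\right) \left(-35665\right) = \left(- \frac{3778115838805}{13808} - \frac{3}{2}\right) \left(-35665\right) = \left(- \frac{3778115859517}{13808}\right) \left(-35665\right) = \frac{134746502129673805}{13808}$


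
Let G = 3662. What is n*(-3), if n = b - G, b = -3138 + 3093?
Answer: 11121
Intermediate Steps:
b = -45
n = -3707 (n = -45 - 1*3662 = -45 - 3662 = -3707)
n*(-3) = -3707*(-3) = 11121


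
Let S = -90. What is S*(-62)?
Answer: 5580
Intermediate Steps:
S*(-62) = -90*(-62) = 5580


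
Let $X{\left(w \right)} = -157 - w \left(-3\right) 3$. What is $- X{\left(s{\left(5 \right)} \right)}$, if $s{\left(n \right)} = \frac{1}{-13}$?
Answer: $\frac{2050}{13} \approx 157.69$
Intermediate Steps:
$s{\left(n \right)} = - \frac{1}{13}$
$X{\left(w \right)} = -157 + 9 w$ ($X{\left(w \right)} = -157 - - 3 w 3 = -157 - - 9 w = -157 + 9 w$)
$- X{\left(s{\left(5 \right)} \right)} = - (-157 + 9 \left(- \frac{1}{13}\right)) = - (-157 - \frac{9}{13}) = \left(-1\right) \left(- \frac{2050}{13}\right) = \frac{2050}{13}$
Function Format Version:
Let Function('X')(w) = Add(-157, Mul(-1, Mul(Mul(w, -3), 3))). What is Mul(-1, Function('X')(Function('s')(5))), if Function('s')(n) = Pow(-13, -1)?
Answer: Rational(2050, 13) ≈ 157.69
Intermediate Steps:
Function('s')(n) = Rational(-1, 13)
Function('X')(w) = Add(-157, Mul(9, w)) (Function('X')(w) = Add(-157, Mul(-1, Mul(Mul(-3, w), 3))) = Add(-157, Mul(-1, Mul(-9, w))) = Add(-157, Mul(9, w)))
Mul(-1, Function('X')(Function('s')(5))) = Mul(-1, Add(-157, Mul(9, Rational(-1, 13)))) = Mul(-1, Add(-157, Rational(-9, 13))) = Mul(-1, Rational(-2050, 13)) = Rational(2050, 13)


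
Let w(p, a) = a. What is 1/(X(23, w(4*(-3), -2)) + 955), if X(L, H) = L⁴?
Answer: 1/280796 ≈ 3.5613e-6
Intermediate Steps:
1/(X(23, w(4*(-3), -2)) + 955) = 1/(23⁴ + 955) = 1/(279841 + 955) = 1/280796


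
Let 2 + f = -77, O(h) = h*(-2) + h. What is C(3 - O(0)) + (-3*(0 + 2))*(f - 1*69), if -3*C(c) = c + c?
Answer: 886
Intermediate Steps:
O(h) = -h (O(h) = -2*h + h = -h)
C(c) = -2*c/3 (C(c) = -(c + c)/3 = -2*c/3)
f = -79 (f = -2 - 77 = -79)
C(3 - O(0)) + (-3*(0 + 2))*(f - 1*69) = -2*(3 - (-1)*0)/3 + (-3*(0 + 2))*(-79 - 1*69) = -2*(3 - 1*0)/3 + (-3*2)*(-79 - 69) = -2*(3 + 0)/3 - 6*(-148) = -⅔*3 + 888 = -2 + 888 = 886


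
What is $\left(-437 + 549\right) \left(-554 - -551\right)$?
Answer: $-336$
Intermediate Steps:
$\left(-437 + 549\right) \left(-554 - -551\right) = 112 \left(-554 + 551\right) = 112 \left(-3\right) = -336$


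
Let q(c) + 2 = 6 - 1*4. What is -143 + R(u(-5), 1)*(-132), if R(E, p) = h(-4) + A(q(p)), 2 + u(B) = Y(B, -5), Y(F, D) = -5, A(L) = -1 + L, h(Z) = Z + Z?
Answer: 1045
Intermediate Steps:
h(Z) = 2*Z
q(c) = 0 (q(c) = -2 + (6 - 1*4) = -2 + (6 - 4) = -2 + 2 = 0)
u(B) = -7 (u(B) = -2 - 5 = -7)
R(E, p) = -9 (R(E, p) = 2*(-4) + (-1 + 0) = -8 - 1 = -9)
-143 + R(u(-5), 1)*(-132) = -143 - 9*(-132) = -143 + 1188 = 1045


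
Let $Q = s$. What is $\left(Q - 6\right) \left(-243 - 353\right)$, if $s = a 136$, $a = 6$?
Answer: $-482760$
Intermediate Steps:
$s = 816$ ($s = 6 \cdot 136 = 816$)
$Q = 816$
$\left(Q - 6\right) \left(-243 - 353\right) = \left(816 - 6\right) \left(-243 - 353\right) = 810 \left(-596\right) = -482760$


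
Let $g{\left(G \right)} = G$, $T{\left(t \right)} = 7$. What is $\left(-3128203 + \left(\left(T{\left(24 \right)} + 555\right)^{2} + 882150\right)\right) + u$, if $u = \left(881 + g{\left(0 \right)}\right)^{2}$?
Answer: $-1154048$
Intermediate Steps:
$u = 776161$ ($u = \left(881 + 0\right)^{2} = 881^{2} = 776161$)
$\left(-3128203 + \left(\left(T{\left(24 \right)} + 555\right)^{2} + 882150\right)\right) + u = \left(-3128203 + \left(\left(7 + 555\right)^{2} + 882150\right)\right) + 776161 = \left(-3128203 + \left(562^{2} + 882150\right)\right) + 776161 = \left(-3128203 + \left(315844 + 882150\right)\right) + 776161 = \left(-3128203 + 1197994\right) + 776161 = -1930209 + 776161 = -1154048$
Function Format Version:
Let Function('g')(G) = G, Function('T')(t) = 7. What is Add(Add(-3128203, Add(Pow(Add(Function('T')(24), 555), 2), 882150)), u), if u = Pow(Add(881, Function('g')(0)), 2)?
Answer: -1154048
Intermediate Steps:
u = 776161 (u = Pow(Add(881, 0), 2) = Pow(881, 2) = 776161)
Add(Add(-3128203, Add(Pow(Add(Function('T')(24), 555), 2), 882150)), u) = Add(Add(-3128203, Add(Pow(Add(7, 555), 2), 882150)), 776161) = Add(Add(-3128203, Add(Pow(562, 2), 882150)), 776161) = Add(Add(-3128203, Add(315844, 882150)), 776161) = Add(Add(-3128203, 1197994), 776161) = Add(-1930209, 776161) = -1154048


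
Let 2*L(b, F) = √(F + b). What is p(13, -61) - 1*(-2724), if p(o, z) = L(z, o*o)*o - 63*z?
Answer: 6567 + 39*√3 ≈ 6634.5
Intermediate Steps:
L(b, F) = √(F + b)/2
p(o, z) = -63*z + o*√(z + o²)/2 (p(o, z) = (√(o*o + z)/2)*o - 63*z = (√(o² + z)/2)*o - 63*z = (√(z + o²)/2)*o - 63*z = o*√(z + o²)/2 - 63*z = -63*z + o*√(z + o²)/2)
p(13, -61) - 1*(-2724) = (-63*(-61) + (½)*13*√(-61 + 13²)) - 1*(-2724) = (3843 + (½)*13*√(-61 + 169)) + 2724 = (3843 + (½)*13*√108) + 2724 = (3843 + (½)*13*(6*√3)) + 2724 = (3843 + 39*√3) + 2724 = 6567 + 39*√3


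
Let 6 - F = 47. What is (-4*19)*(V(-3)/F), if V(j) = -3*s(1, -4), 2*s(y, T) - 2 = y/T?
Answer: -399/82 ≈ -4.8659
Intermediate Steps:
F = -41 (F = 6 - 1*47 = 6 - 47 = -41)
s(y, T) = 1 + y/(2*T) (s(y, T) = 1 + (y/T)/2 = 1 + y/(2*T))
V(j) = -21/8 (V(j) = -3*(-4 + (1/2)*1)/(-4) = -(-3)*(-4 + 1/2)/4 = -(-3)*(-7)/(4*2) = -3*7/8 = -21/8)
(-4*19)*(V(-3)/F) = (-4*19)*(-21/8/(-41)) = -(-399)*(-1)/(2*41) = -76*21/328 = -399/82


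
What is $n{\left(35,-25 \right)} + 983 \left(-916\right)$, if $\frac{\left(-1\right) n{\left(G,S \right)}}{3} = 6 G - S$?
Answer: $-901133$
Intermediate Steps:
$n{\left(G,S \right)} = - 18 G + 3 S$ ($n{\left(G,S \right)} = - 3 \left(6 G - S\right) = - 3 \left(- S + 6 G\right) = - 18 G + 3 S$)
$n{\left(35,-25 \right)} + 983 \left(-916\right) = \left(\left(-18\right) 35 + 3 \left(-25\right)\right) + 983 \left(-916\right) = \left(-630 - 75\right) - 900428 = -705 - 900428 = -901133$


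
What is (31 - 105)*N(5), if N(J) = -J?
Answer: 370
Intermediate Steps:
(31 - 105)*N(5) = (31 - 105)*(-1*5) = -74*(-5) = 370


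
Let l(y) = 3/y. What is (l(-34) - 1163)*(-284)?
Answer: 5615390/17 ≈ 3.3032e+5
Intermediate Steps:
(l(-34) - 1163)*(-284) = (3/(-34) - 1163)*(-284) = (3*(-1/34) - 1163)*(-284) = (-3/34 - 1163)*(-284) = -39545/34*(-284) = 5615390/17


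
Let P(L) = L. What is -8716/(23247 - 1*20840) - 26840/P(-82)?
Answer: 31944584/98687 ≈ 323.70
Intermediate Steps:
-8716/(23247 - 1*20840) - 26840/P(-82) = -8716/(23247 - 1*20840) - 26840/(-82) = -8716/(23247 - 20840) - 26840*(-1/82) = -8716/2407 + 13420/41 = 31944584/98687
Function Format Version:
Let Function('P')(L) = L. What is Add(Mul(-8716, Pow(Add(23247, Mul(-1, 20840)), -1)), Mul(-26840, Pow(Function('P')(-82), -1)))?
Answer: Rational(31944584, 98687) ≈ 323.70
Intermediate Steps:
Add(Mul(-8716, Pow(Add(23247, Mul(-1, 20840)), -1)), Mul(-26840, Pow(Function('P')(-82), -1))) = Add(Mul(-8716, Pow(Add(23247, Mul(-1, 20840)), -1)), Mul(-26840, Pow(-82, -1))) = Add(Mul(-8716, Pow(Add(23247, -20840), -1)), Mul(-26840, Rational(-1, 82))) = Add(Mul(-8716, Pow(2407, -1)), Rational(13420, 41)) = Add(Mul(-8716, Rational(1, 2407)), Rational(13420, 41)) = Add(Rational(-8716, 2407), Rational(13420, 41)) = Rational(31944584, 98687)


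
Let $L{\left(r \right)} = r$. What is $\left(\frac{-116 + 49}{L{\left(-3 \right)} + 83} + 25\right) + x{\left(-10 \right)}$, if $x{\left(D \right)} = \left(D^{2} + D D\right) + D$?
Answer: $\frac{17133}{80} \approx 214.16$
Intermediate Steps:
$x{\left(D \right)} = D + 2 D^{2}$ ($x{\left(D \right)} = \left(D^{2} + D^{2}\right) + D = 2 D^{2} + D = D + 2 D^{2}$)
$\left(\frac{-116 + 49}{L{\left(-3 \right)} + 83} + 25\right) + x{\left(-10 \right)} = \left(\frac{-116 + 49}{-3 + 83} + 25\right) - 10 \left(1 + 2 \left(-10\right)\right) = \left(- \frac{67}{80} + 25\right) - 10 \left(1 - 20\right) = \left(\left(-67\right) \frac{1}{80} + 25\right) - -190 = \left(- \frac{67}{80} + 25\right) + 190 = \frac{1933}{80} + 190 = \frac{17133}{80}$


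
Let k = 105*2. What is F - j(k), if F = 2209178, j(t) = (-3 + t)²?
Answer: 2166329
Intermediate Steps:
k = 210
F - j(k) = 2209178 - (-3 + 210)² = 2209178 - 1*207² = 2209178 - 1*42849 = 2209178 - 42849 = 2166329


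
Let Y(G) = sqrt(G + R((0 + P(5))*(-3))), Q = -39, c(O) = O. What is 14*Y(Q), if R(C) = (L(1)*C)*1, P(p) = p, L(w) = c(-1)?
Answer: 28*I*sqrt(6) ≈ 68.586*I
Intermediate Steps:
L(w) = -1
R(C) = -C (R(C) = -C*1 = -C)
Y(G) = sqrt(15 + G) (Y(G) = sqrt(G - (0 + 5)*(-3)) = sqrt(G - 5*(-3)) = sqrt(G - 1*(-15)) = sqrt(G + 15) = sqrt(15 + G))
14*Y(Q) = 14*sqrt(15 - 39) = 14*sqrt(-24) = 14*(2*I*sqrt(6)) = 28*I*sqrt(6)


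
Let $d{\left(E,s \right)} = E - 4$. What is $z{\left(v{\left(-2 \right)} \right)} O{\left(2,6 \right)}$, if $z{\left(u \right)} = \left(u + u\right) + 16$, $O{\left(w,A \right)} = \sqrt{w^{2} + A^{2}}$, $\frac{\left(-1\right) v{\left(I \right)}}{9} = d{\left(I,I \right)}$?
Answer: $248 \sqrt{10} \approx 784.25$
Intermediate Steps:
$d{\left(E,s \right)} = -4 + E$ ($d{\left(E,s \right)} = E - 4 = -4 + E$)
$v{\left(I \right)} = 36 - 9 I$ ($v{\left(I \right)} = - 9 \left(-4 + I\right) = 36 - 9 I$)
$O{\left(w,A \right)} = \sqrt{A^{2} + w^{2}}$
$z{\left(u \right)} = 16 + 2 u$ ($z{\left(u \right)} = 2 u + 16 = 16 + 2 u$)
$z{\left(v{\left(-2 \right)} \right)} O{\left(2,6 \right)} = \left(16 + 2 \left(36 - -18\right)\right) \sqrt{6^{2} + 2^{2}} = \left(16 + 2 \left(36 + 18\right)\right) \sqrt{36 + 4} = \left(16 + 2 \cdot 54\right) \sqrt{40} = \left(16 + 108\right) 2 \sqrt{10} = 124 \cdot 2 \sqrt{10} = 248 \sqrt{10}$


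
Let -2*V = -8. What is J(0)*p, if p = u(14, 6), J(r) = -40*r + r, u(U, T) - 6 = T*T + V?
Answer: 0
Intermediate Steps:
V = 4 (V = -½*(-8) = 4)
u(U, T) = 10 + T² (u(U, T) = 6 + (T*T + 4) = 6 + (T² + 4) = 6 + (4 + T²) = 10 + T²)
J(r) = -39*r
p = 46 (p = 10 + 6² = 10 + 36 = 46)
J(0)*p = -39*0*46 = 0*46 = 0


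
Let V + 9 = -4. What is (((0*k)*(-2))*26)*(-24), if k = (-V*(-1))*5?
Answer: 0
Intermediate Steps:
V = -13 (V = -9 - 4 = -13)
k = -65 (k = (-1*(-13)*(-1))*5 = (13*(-1))*5 = -13*5 = -65)
(((0*k)*(-2))*26)*(-24) = (((0*(-65))*(-2))*26)*(-24) = ((0*(-2))*26)*(-24) = (0*26)*(-24) = 0*(-24) = 0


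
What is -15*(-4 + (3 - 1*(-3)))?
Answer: -30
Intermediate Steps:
-15*(-4 + (3 - 1*(-3))) = -15*(-4 + (3 + 3)) = -15*(-4 + 6) = -15*2 = -30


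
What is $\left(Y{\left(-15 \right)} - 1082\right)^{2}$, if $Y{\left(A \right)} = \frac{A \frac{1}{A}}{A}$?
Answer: $\frac{263445361}{225} \approx 1.1709 \cdot 10^{6}$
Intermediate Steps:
$Y{\left(A \right)} = \frac{1}{A}$ ($Y{\left(A \right)} = 1 \frac{1}{A} = \frac{1}{A}$)
$\left(Y{\left(-15 \right)} - 1082\right)^{2} = \left(\frac{1}{-15} - 1082\right)^{2} = \left(- \frac{1}{15} - 1082\right)^{2} = \left(- \frac{16231}{15}\right)^{2} = \frac{263445361}{225}$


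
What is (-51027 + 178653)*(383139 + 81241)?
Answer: 59266961880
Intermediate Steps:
(-51027 + 178653)*(383139 + 81241) = 127626*464380 = 59266961880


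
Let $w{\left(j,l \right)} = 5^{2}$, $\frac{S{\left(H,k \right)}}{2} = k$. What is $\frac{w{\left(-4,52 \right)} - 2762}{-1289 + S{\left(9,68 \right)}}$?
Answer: $\frac{2737}{1153} \approx 2.3738$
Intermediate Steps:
$S{\left(H,k \right)} = 2 k$
$w{\left(j,l \right)} = 25$
$\frac{w{\left(-4,52 \right)} - 2762}{-1289 + S{\left(9,68 \right)}} = \frac{25 - 2762}{-1289 + 2 \cdot 68} = - \frac{2737}{-1289 + 136} = - \frac{2737}{-1153} = \left(-2737\right) \left(- \frac{1}{1153}\right) = \frac{2737}{1153}$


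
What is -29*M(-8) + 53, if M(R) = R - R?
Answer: 53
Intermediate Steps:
M(R) = 0
-29*M(-8) + 53 = -29*0 + 53 = 0 + 53 = 53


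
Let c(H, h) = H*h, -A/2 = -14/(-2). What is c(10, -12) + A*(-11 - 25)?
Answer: 384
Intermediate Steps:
A = -14 (A = -(-28)/(-2) = -(-28)*(-1)/2 = -2*7 = -14)
c(10, -12) + A*(-11 - 25) = 10*(-12) - 14*(-11 - 25) = -120 - 14*(-36) = -120 + 504 = 384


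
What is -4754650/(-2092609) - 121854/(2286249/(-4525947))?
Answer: 384698221595952764/1594741744547 ≈ 2.4123e+5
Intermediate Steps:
-4754650/(-2092609) - 121854/(2286249/(-4525947)) = -4754650*(-1/2092609) - 121854/(2286249*(-1/4525947)) = 4754650/2092609 - 121854/(-762083/1508649) = 4754650/2092609 - 121854*(-1508649/762083) = 4754650/2092609 + 183834915246/762083 = 384698221595952764/1594741744547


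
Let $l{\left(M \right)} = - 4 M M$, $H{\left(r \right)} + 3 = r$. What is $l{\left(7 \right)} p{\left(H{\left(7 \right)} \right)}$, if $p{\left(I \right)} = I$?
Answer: $-784$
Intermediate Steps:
$H{\left(r \right)} = -3 + r$
$l{\left(M \right)} = - 4 M^{2}$
$l{\left(7 \right)} p{\left(H{\left(7 \right)} \right)} = - 4 \cdot 7^{2} \left(-3 + 7\right) = \left(-4\right) 49 \cdot 4 = \left(-196\right) 4 = -784$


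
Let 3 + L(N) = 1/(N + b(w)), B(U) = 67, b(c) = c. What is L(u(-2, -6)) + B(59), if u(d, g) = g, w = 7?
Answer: 65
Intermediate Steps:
L(N) = -3 + 1/(7 + N) (L(N) = -3 + 1/(N + 7) = -3 + 1/(7 + N))
L(u(-2, -6)) + B(59) = (-20 - 3*(-6))/(7 - 6) + 67 = (-20 + 18)/1 + 67 = 1*(-2) + 67 = -2 + 67 = 65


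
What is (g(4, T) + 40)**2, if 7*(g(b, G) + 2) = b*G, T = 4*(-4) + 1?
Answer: 42436/49 ≈ 866.04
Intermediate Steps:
T = -15 (T = -16 + 1 = -15)
g(b, G) = -2 + G*b/7 (g(b, G) = -2 + (b*G)/7 = -2 + (G*b)/7 = -2 + G*b/7)
(g(4, T) + 40)**2 = ((-2 + (1/7)*(-15)*4) + 40)**2 = ((-2 - 60/7) + 40)**2 = (-74/7 + 40)**2 = (206/7)**2 = 42436/49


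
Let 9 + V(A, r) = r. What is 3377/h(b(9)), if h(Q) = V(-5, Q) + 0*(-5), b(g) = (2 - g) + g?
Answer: -3377/7 ≈ -482.43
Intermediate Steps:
V(A, r) = -9 + r
b(g) = 2
h(Q) = -9 + Q (h(Q) = (-9 + Q) + 0*(-5) = (-9 + Q) + 0 = -9 + Q)
3377/h(b(9)) = 3377/(-9 + 2) = 3377/(-7) = 3377*(-⅐) = -3377/7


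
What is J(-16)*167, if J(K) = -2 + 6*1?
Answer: 668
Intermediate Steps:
J(K) = 4 (J(K) = -2 + 6 = 4)
J(-16)*167 = 4*167 = 668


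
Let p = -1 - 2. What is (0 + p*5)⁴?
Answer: 50625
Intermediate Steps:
p = -3
(0 + p*5)⁴ = (0 - 3*5)⁴ = (0 - 15)⁴ = (-15)⁴ = 50625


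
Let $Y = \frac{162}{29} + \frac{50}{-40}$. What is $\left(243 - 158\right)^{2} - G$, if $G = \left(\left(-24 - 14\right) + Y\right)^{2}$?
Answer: $\frac{81970575}{13456} \approx 6091.8$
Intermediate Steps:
$Y = \frac{503}{116}$ ($Y = 162 \cdot \frac{1}{29} + 50 \left(- \frac{1}{40}\right) = \frac{162}{29} - \frac{5}{4} = \frac{503}{116} \approx 4.3362$)
$G = \frac{15249025}{13456}$ ($G = \left(\left(-24 - 14\right) + \frac{503}{116}\right)^{2} = \left(-38 + \frac{503}{116}\right)^{2} = \left(- \frac{3905}{116}\right)^{2} = \frac{15249025}{13456} \approx 1133.3$)
$\left(243 - 158\right)^{2} - G = \left(243 - 158\right)^{2} - \frac{15249025}{13456} = 85^{2} - \frac{15249025}{13456} = 7225 - \frac{15249025}{13456} = \frac{81970575}{13456}$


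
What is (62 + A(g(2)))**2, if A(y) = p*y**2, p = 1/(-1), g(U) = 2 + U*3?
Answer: 4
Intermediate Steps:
g(U) = 2 + 3*U
p = -1
A(y) = -y**2
(62 + A(g(2)))**2 = (62 - (2 + 3*2)**2)**2 = (62 - (2 + 6)**2)**2 = (62 - 1*8**2)**2 = (62 - 1*64)**2 = (62 - 64)**2 = (-2)**2 = 4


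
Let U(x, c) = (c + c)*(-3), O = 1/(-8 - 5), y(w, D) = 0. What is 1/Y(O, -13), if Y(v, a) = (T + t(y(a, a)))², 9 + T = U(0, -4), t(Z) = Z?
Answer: 1/225 ≈ 0.0044444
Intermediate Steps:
O = -1/13 (O = 1/(-13) = -1/13 ≈ -0.076923)
U(x, c) = -6*c (U(x, c) = (2*c)*(-3) = -6*c)
T = 15 (T = -9 - 6*(-4) = -9 + 24 = 15)
Y(v, a) = 225 (Y(v, a) = (15 + 0)² = 15² = 225)
1/Y(O, -13) = 1/225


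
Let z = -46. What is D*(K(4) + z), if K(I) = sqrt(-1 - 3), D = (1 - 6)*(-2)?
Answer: -460 + 20*I ≈ -460.0 + 20.0*I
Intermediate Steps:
D = 10 (D = -5*(-2) = 10)
K(I) = 2*I (K(I) = sqrt(-4) = 2*I)
D*(K(4) + z) = 10*(2*I - 46) = 10*(-46 + 2*I) = -460 + 20*I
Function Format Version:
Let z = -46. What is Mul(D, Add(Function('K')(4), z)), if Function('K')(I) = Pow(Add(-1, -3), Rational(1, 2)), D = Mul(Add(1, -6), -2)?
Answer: Add(-460, Mul(20, I)) ≈ Add(-460.00, Mul(20.000, I))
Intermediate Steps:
D = 10 (D = Mul(-5, -2) = 10)
Function('K')(I) = Mul(2, I) (Function('K')(I) = Pow(-4, Rational(1, 2)) = Mul(2, I))
Mul(D, Add(Function('K')(4), z)) = Mul(10, Add(Mul(2, I), -46)) = Mul(10, Add(-46, Mul(2, I))) = Add(-460, Mul(20, I))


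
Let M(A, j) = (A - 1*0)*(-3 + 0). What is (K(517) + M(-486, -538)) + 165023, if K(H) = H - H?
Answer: 166481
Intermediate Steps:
K(H) = 0
M(A, j) = -3*A (M(A, j) = (A + 0)*(-3) = A*(-3) = -3*A)
(K(517) + M(-486, -538)) + 165023 = (0 - 3*(-486)) + 165023 = (0 + 1458) + 165023 = 1458 + 165023 = 166481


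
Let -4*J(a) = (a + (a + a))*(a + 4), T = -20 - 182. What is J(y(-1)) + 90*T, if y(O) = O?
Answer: -72711/4 ≈ -18178.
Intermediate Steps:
T = -202
J(a) = -3*a*(4 + a)/4 (J(a) = -(a + (a + a))*(a + 4)/4 = -(a + 2*a)*(4 + a)/4 = -3*a*(4 + a)/4)
J(y(-1)) + 90*T = -¾*(-1)*(4 - 1) + 90*(-202) = -¾*(-1)*3 - 18180 = 9/4 - 18180 = -72711/4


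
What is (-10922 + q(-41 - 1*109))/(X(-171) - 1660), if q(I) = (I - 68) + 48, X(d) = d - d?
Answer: 2773/415 ≈ 6.6819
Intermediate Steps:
X(d) = 0
q(I) = -20 + I (q(I) = (-68 + I) + 48 = -20 + I)
(-10922 + q(-41 - 1*109))/(X(-171) - 1660) = (-10922 + (-20 + (-41 - 1*109)))/(0 - 1660) = (-10922 + (-20 + (-41 - 109)))/(-1660) = (-10922 + (-20 - 150))*(-1/1660) = (-10922 - 170)*(-1/1660) = -11092*(-1/1660) = 2773/415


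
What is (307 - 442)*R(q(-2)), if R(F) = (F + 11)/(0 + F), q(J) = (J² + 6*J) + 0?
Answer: 405/8 ≈ 50.625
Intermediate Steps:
q(J) = J² + 6*J
R(F) = (11 + F)/F
(307 - 442)*R(q(-2)) = (307 - 442)*((11 - 2*(6 - 2))/((-2*(6 - 2)))) = -135*(11 - 2*4)/((-2*4)) = -135*(11 - 8)/(-8) = -(-135)*3/8 = -135*(-3/8) = 405/8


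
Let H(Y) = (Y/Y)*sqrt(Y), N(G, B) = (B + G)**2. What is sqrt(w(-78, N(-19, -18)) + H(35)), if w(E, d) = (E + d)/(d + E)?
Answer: sqrt(1 + sqrt(35)) ≈ 2.6298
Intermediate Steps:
w(E, d) = 1 (w(E, d) = (E + d)/(E + d) = 1)
H(Y) = sqrt(Y) (H(Y) = 1*sqrt(Y) = sqrt(Y))
sqrt(w(-78, N(-19, -18)) + H(35)) = sqrt(1 + sqrt(35))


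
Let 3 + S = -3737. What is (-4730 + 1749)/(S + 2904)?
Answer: 271/76 ≈ 3.5658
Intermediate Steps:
S = -3740 (S = -3 - 3737 = -3740)
(-4730 + 1749)/(S + 2904) = (-4730 + 1749)/(-3740 + 2904) = -2981/(-836) = -2981*(-1/836) = 271/76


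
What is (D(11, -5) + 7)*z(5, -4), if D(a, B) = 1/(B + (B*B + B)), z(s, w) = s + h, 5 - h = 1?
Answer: 318/5 ≈ 63.600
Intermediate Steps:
h = 4 (h = 5 - 1*1 = 5 - 1 = 4)
z(s, w) = 4 + s (z(s, w) = s + 4 = 4 + s)
D(a, B) = 1/(B² + 2*B) (D(a, B) = 1/(B + (B² + B)) = 1/(B + (B + B²)) = 1/(B² + 2*B))
(D(11, -5) + 7)*z(5, -4) = (1/((-5)*(2 - 5)) + 7)*(4 + 5) = (-⅕/(-3) + 7)*9 = (-⅕*(-⅓) + 7)*9 = (1/15 + 7)*9 = (106/15)*9 = 318/5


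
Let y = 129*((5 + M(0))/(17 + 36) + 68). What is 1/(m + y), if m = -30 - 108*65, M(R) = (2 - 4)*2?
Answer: 53/91395 ≈ 0.00057990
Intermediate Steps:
M(R) = -4 (M(R) = -2*2 = -4)
m = -7050 (m = -30 - 7020 = -7050)
y = 465045/53 (y = 129*((5 - 4)/(17 + 36) + 68) = 129*(1/53 + 68) = 129*(3605/53) = 465045/53 ≈ 8774.4)
1/(m + y) = 1/(-7050 + 465045/53) = 1/(91395/53) = 53/91395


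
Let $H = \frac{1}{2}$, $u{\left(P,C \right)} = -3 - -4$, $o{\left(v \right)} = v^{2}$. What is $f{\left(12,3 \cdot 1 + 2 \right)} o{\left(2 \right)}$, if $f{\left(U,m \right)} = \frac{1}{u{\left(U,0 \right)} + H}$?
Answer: $\frac{8}{3} \approx 2.6667$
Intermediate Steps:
$u{\left(P,C \right)} = 1$ ($u{\left(P,C \right)} = -3 + 4 = 1$)
$H = \frac{1}{2} \approx 0.5$
$f{\left(U,m \right)} = \frac{2}{3}$ ($f{\left(U,m \right)} = \frac{1}{1 + \frac{1}{2}} = \frac{1}{\frac{3}{2}} = \frac{2}{3}$)
$f{\left(12,3 \cdot 1 + 2 \right)} o{\left(2 \right)} = \frac{2 \cdot 2^{2}}{3} = \frac{2}{3} \cdot 4 = \frac{8}{3}$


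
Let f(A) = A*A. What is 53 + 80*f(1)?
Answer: 133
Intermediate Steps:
f(A) = A²
53 + 80*f(1) = 53 + 80*1² = 53 + 80*1 = 53 + 80 = 133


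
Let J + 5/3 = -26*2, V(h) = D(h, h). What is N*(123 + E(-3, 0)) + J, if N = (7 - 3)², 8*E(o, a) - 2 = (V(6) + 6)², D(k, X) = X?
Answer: 6619/3 ≈ 2206.3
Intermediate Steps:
V(h) = h
E(o, a) = 73/4 (E(o, a) = ¼ + (6 + 6)²/8 = ¼ + (⅛)*12² = ¼ + (⅛)*144 = ¼ + 18 = 73/4)
N = 16 (N = 4² = 16)
J = -161/3 (J = -5/3 - 26*2 = -5/3 - 52 = -161/3 ≈ -53.667)
N*(123 + E(-3, 0)) + J = 16*(123 + 73/4) - 161/3 = 16*(565/4) - 161/3 = 2260 - 161/3 = 6619/3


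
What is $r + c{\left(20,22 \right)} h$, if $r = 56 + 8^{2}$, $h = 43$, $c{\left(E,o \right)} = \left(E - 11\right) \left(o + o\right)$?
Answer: $17148$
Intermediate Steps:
$c{\left(E,o \right)} = 2 o \left(-11 + E\right)$ ($c{\left(E,o \right)} = \left(-11 + E\right) 2 o = 2 o \left(-11 + E\right)$)
$r = 120$ ($r = 56 + 64 = 120$)
$r + c{\left(20,22 \right)} h = 120 + 2 \cdot 22 \left(-11 + 20\right) 43 = 120 + 2 \cdot 22 \cdot 9 \cdot 43 = 120 + 396 \cdot 43 = 120 + 17028 = 17148$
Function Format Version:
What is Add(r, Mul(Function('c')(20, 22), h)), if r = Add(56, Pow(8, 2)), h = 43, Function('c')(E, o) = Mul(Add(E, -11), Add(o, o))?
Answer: 17148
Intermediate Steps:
Function('c')(E, o) = Mul(2, o, Add(-11, E)) (Function('c')(E, o) = Mul(Add(-11, E), Mul(2, o)) = Mul(2, o, Add(-11, E)))
r = 120 (r = Add(56, 64) = 120)
Add(r, Mul(Function('c')(20, 22), h)) = Add(120, Mul(Mul(2, 22, Add(-11, 20)), 43)) = Add(120, Mul(Mul(2, 22, 9), 43)) = Add(120, Mul(396, 43)) = Add(120, 17028) = 17148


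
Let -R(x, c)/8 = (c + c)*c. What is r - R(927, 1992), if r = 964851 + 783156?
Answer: 65237031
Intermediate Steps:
r = 1748007
R(x, c) = -16*c**2 (R(x, c) = -8*(c + c)*c = -8*2*c*c = -16*c**2)
r - R(927, 1992) = 1748007 - (-16)*1992**2 = 1748007 - (-16)*3968064 = 1748007 - 1*(-63489024) = 1748007 + 63489024 = 65237031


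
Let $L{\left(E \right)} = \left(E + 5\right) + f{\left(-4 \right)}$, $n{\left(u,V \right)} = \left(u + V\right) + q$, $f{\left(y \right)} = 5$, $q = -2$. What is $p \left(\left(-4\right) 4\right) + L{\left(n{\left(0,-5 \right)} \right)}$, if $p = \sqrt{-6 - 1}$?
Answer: $3 - 16 i \sqrt{7} \approx 3.0 - 42.332 i$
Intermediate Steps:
$n{\left(u,V \right)} = -2 + V + u$ ($n{\left(u,V \right)} = \left(u + V\right) - 2 = \left(V + u\right) - 2 = -2 + V + u$)
$L{\left(E \right)} = 10 + E$ ($L{\left(E \right)} = \left(E + 5\right) + 5 = \left(5 + E\right) + 5 = 10 + E$)
$p = i \sqrt{7}$ ($p = \sqrt{-7} = i \sqrt{7} \approx 2.6458 i$)
$p \left(\left(-4\right) 4\right) + L{\left(n{\left(0,-5 \right)} \right)} = i \sqrt{7} \left(\left(-4\right) 4\right) + \left(10 - 7\right) = i \sqrt{7} \left(-16\right) + \left(10 - 7\right) = - 16 i \sqrt{7} + 3 = 3 - 16 i \sqrt{7}$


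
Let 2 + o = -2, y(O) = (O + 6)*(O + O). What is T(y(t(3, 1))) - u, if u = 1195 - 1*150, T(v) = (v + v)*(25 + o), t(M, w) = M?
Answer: 1223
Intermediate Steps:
y(O) = 2*O*(6 + O) (y(O) = (6 + O)*(2*O) = 2*O*(6 + O))
o = -4 (o = -2 - 2 = -4)
T(v) = 42*v (T(v) = (v + v)*(25 - 4) = (2*v)*21 = 42*v)
u = 1045 (u = 1195 - 150 = 1045)
T(y(t(3, 1))) - u = 42*(2*3*(6 + 3)) - 1*1045 = 42*(2*3*9) - 1045 = 42*54 - 1045 = 2268 - 1045 = 1223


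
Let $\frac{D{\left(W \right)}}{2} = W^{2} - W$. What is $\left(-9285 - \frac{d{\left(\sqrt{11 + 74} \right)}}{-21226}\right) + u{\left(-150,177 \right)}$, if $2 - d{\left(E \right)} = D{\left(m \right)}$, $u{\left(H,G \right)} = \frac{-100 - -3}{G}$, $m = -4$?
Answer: $- \frac{17442914609}{1878501} \approx -9285.5$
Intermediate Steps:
$u{\left(H,G \right)} = - \frac{97}{G}$ ($u{\left(H,G \right)} = \frac{-100 + 3}{G} = - \frac{97}{G}$)
$D{\left(W \right)} = - 2 W + 2 W^{2}$ ($D{\left(W \right)} = 2 \left(W^{2} - W\right) = - 2 W + 2 W^{2}$)
$d{\left(E \right)} = -38$ ($d{\left(E \right)} = 2 - 2 \left(-4\right) \left(-1 - 4\right) = 2 - 2 \left(-4\right) \left(-5\right) = 2 - 40 = -38$)
$\left(-9285 - \frac{d{\left(\sqrt{11 + 74} \right)}}{-21226}\right) + u{\left(-150,177 \right)} = \left(-9285 - - \frac{38}{-21226}\right) - \frac{97}{177} = \left(-9285 - \left(-38\right) \left(- \frac{1}{21226}\right)\right) - \frac{97}{177} = \left(-9285 - \frac{19}{10613}\right) - \frac{97}{177} = - \frac{98541724}{10613} - \frac{97}{177} = - \frac{17442914609}{1878501}$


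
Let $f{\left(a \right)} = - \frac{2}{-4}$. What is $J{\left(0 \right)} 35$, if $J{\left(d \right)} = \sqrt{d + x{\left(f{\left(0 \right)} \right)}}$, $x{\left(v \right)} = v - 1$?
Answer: $\frac{35 i \sqrt{2}}{2} \approx 24.749 i$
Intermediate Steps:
$f{\left(a \right)} = \frac{1}{2}$ ($f{\left(a \right)} = \left(-2\right) \left(- \frac{1}{4}\right) = \frac{1}{2}$)
$x{\left(v \right)} = -1 + v$ ($x{\left(v \right)} = v - 1 = -1 + v$)
$J{\left(d \right)} = \sqrt{- \frac{1}{2} + d}$ ($J{\left(d \right)} = \sqrt{d + \left(-1 + \frac{1}{2}\right)} = \sqrt{d - \frac{1}{2}} = \sqrt{- \frac{1}{2} + d}$)
$J{\left(0 \right)} 35 = \frac{\sqrt{-2 + 4 \cdot 0}}{2} \cdot 35 = \frac{\sqrt{-2 + 0}}{2} \cdot 35 = \frac{\sqrt{-2}}{2} \cdot 35 = \frac{i \sqrt{2}}{2} \cdot 35 = \frac{35 i \sqrt{2}}{2}$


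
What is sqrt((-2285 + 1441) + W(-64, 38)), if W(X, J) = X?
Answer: 2*I*sqrt(227) ≈ 30.133*I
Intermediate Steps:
sqrt((-2285 + 1441) + W(-64, 38)) = sqrt((-2285 + 1441) - 64) = sqrt(-844 - 64) = sqrt(-908) = 2*I*sqrt(227)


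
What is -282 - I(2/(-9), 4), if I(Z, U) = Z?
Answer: -2536/9 ≈ -281.78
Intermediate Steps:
-282 - I(2/(-9), 4) = -282 - 2/(-9) = -282 - 2*(-1)/9 = -282 - 1*(-2/9) = -282 + 2/9 = -2536/9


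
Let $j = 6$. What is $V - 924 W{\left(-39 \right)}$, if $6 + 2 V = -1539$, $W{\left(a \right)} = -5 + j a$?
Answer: $\frac{440127}{2} \approx 2.2006 \cdot 10^{5}$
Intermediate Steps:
$W{\left(a \right)} = -5 + 6 a$
$V = - \frac{1545}{2}$ ($V = -3 + \frac{1}{2} \left(-1539\right) = -3 - \frac{1539}{2} = - \frac{1545}{2} \approx -772.5$)
$V - 924 W{\left(-39 \right)} = - \frac{1545}{2} - 924 \left(-5 + 6 \left(-39\right)\right) = - \frac{1545}{2} - 924 \left(-5 - 234\right) = - \frac{1545}{2} - -220836 = - \frac{1545}{2} + 220836 = \frac{440127}{2}$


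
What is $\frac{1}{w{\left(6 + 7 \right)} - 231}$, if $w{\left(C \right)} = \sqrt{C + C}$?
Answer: $- \frac{231}{53335} - \frac{\sqrt{26}}{53335} \approx -0.0044267$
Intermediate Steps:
$w{\left(C \right)} = \sqrt{2} \sqrt{C}$ ($w{\left(C \right)} = \sqrt{2 C} = \sqrt{2} \sqrt{C}$)
$\frac{1}{w{\left(6 + 7 \right)} - 231} = \frac{1}{\sqrt{2} \sqrt{6 + 7} - 231} = \frac{1}{\sqrt{2} \sqrt{13} - 231} = \frac{1}{\sqrt{26} - 231} = \frac{1}{-231 + \sqrt{26}}$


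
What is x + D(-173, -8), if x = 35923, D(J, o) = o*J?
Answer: 37307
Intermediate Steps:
D(J, o) = J*o
x + D(-173, -8) = 35923 - 173*(-8) = 35923 + 1384 = 37307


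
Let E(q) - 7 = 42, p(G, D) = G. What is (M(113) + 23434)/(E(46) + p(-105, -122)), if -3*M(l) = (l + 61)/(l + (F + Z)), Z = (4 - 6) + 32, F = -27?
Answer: -46867/112 ≈ -418.46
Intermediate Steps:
Z = 30 (Z = -2 + 32 = 30)
E(q) = 49 (E(q) = 7 + 42 = 49)
M(l) = -(61 + l)/(3*(3 + l)) (M(l) = -(l + 61)/(3*(l + (-27 + 30))) = -(61 + l)/(3*(l + 3)) = -(61 + l)/(3*(3 + l)))
(M(113) + 23434)/(E(46) + p(-105, -122)) = ((-61 - 1*113)/(3*(3 + 113)) + 23434)/(49 - 105) = ((1/3)*(-61 - 113)/116 + 23434)/(-56) = ((1/3)*(1/116)*(-174) + 23434)*(-1/56) = (-1/2 + 23434)*(-1/56) = (46867/2)*(-1/56) = -46867/112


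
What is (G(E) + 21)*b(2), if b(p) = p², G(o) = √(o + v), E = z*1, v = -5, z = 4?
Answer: 84 + 4*I ≈ 84.0 + 4.0*I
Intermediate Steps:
E = 4 (E = 4*1 = 4)
G(o) = √(-5 + o) (G(o) = √(o - 5) = √(-5 + o))
(G(E) + 21)*b(2) = (√(-5 + 4) + 21)*2² = (√(-1) + 21)*4 = (I + 21)*4 = (21 + I)*4 = 84 + 4*I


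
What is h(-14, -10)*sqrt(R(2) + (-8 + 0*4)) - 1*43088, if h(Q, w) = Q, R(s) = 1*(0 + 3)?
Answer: -43088 - 14*I*sqrt(5) ≈ -43088.0 - 31.305*I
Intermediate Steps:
R(s) = 3 (R(s) = 1*3 = 3)
h(-14, -10)*sqrt(R(2) + (-8 + 0*4)) - 1*43088 = -14*sqrt(3 + (-8 + 0*4)) - 1*43088 = -14*sqrt(3 + (-8 + 0)) - 43088 = -14*sqrt(3 - 8) - 43088 = -14*I*sqrt(5) - 43088 = -43088 - 14*I*sqrt(5)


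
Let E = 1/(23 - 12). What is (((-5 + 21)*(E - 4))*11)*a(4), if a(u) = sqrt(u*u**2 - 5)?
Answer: -688*sqrt(59) ≈ -5284.6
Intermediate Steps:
E = 1/11 ≈ 0.090909
a(u) = sqrt(-5 + u**3) (a(u) = sqrt(u**3 - 5) = sqrt(-5 + u**3))
(((-5 + 21)*(E - 4))*11)*a(4) = (((-5 + 21)*(1/11 - 4))*11)*sqrt(-5 + 4**3) = ((16*(-43/11))*11)*sqrt(-5 + 64) = (-688/11*11)*sqrt(59) = -688*sqrt(59)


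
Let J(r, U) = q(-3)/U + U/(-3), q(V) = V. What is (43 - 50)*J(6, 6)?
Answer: 35/2 ≈ 17.500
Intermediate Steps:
J(r, U) = -3/U - U/3 (J(r, U) = -3/U + U/(-3) = -3/U + U*(-1/3) = -3/U - U/3)
(43 - 50)*J(6, 6) = (43 - 50)*(-3/6 - 1/3*6) = -7*(-3*1/6 - 2) = -7*(-1/2 - 2) = -7*(-5/2) = 35/2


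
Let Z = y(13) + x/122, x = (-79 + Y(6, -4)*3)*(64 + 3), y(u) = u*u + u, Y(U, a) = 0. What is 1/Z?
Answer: 122/16911 ≈ 0.0072142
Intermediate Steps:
y(u) = u + u² (y(u) = u² + u = u + u²)
x = -5293 (x = (-79 + 0*3)*(64 + 3) = (-79 + 0)*67 = -79*67 = -5293)
Z = 16911/122 (Z = 13*(1 + 13) - 5293/122 = 13*14 + (1/122)*(-5293) = 182 - 5293/122 = 16911/122 ≈ 138.61)
1/Z = 1/(16911/122) = 122/16911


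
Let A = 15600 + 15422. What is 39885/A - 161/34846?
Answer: 49458506/38606879 ≈ 1.2811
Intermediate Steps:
A = 31022
39885/A - 161/34846 = 39885/31022 - 161/34846 = 39885*(1/31022) - 161*1/34846 = 39885/31022 - 23/4978 = 49458506/38606879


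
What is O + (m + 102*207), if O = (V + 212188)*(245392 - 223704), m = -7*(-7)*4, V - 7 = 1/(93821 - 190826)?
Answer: 446427338100662/97005 ≈ 4.6021e+9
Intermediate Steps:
V = 679034/97005 (V = 7 + 1/(93821 - 190826) = 7 + 1/(-97005) = 7 - 1/97005 = 679034/97005 ≈ 7.0000)
m = 196 (m = 49*4 = 196)
O = 446425270924112/97005 (O = (679034/97005 + 212188)*(245392 - 223704) = (20583975974/97005)*21688 = 446425270924112/97005 ≈ 4.6021e+9)
O + (m + 102*207) = 446425270924112/97005 + (196 + 102*207) = 446425270924112/97005 + (196 + 21114) = 446425270924112/97005 + 21310 = 446427338100662/97005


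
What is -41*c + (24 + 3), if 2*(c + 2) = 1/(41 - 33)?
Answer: 1703/16 ≈ 106.44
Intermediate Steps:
c = -31/16 (c = -2 + 1/(2*(41 - 33)) = -2 + (½)/8 = -2 + (½)*(⅛) = -2 + 1/16 = -31/16 ≈ -1.9375)
-41*c + (24 + 3) = -41*(-31/16) + (24 + 3) = 1271/16 + 27 = 1703/16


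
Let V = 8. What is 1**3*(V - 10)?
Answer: -2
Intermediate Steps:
1**3*(V - 10) = 1**3*(8 - 10) = 1*(-2) = -2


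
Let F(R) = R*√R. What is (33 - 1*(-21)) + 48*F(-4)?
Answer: 54 - 384*I ≈ 54.0 - 384.0*I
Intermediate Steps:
F(R) = R^(3/2)
(33 - 1*(-21)) + 48*F(-4) = (33 - 1*(-21)) + 48*(-4)^(3/2) = (33 + 21) + 48*(-8*I) = 54 - 384*I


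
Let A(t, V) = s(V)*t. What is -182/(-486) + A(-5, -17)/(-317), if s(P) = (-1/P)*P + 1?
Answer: 91/243 ≈ 0.37449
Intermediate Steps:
s(P) = 0 (s(P) = -1 + 1 = 0)
A(t, V) = 0 (A(t, V) = 0*t = 0)
-182/(-486) + A(-5, -17)/(-317) = -182/(-486) + 0/(-317) = -182*(-1/486) + 0*(-1/317) = 91/243 + 0 = 91/243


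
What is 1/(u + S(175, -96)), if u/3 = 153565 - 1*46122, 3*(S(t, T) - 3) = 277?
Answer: 3/967273 ≈ 3.1015e-6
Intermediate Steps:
S(t, T) = 286/3 (S(t, T) = 3 + (⅓)*277 = 3 + 277/3 = 286/3)
u = 322329 (u = 3*(153565 - 1*46122) = 3*(153565 - 46122) = 3*107443 = 322329)
1/(u + S(175, -96)) = 1/(322329 + 286/3) = 1/(967273/3) = 3/967273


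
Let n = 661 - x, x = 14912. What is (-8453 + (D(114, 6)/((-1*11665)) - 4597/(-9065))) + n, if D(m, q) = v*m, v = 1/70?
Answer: -2400740571158/105743225 ≈ -22704.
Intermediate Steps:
v = 1/70 ≈ 0.014286
D(m, q) = m/70
n = -14251 (n = 661 - 1*14912 = 661 - 14912 = -14251)
(-8453 + (D(114, 6)/((-1*11665)) - 4597/(-9065))) + n = (-8453 + (((1/70)*114)/((-1*11665)) - 4597/(-9065))) - 14251 = (-8453 + ((57/35)/(-11665) - 4597*(-1/9065))) - 14251 = (-8453 + ((57/35)*(-1/11665) + 4597/9065)) - 14251 = (-8453 + (-57/408275 + 4597/9065)) - 14251 = (-8453 + 53609242/105743225) - 14251 = -893793871683/105743225 - 14251 = -2400740571158/105743225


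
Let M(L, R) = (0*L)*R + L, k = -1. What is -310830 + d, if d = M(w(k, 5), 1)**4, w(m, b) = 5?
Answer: -310205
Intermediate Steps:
M(L, R) = L (M(L, R) = 0*R + L = 0 + L = L)
d = 625 (d = 5**4 = 625)
-310830 + d = -310830 + 625 = -310205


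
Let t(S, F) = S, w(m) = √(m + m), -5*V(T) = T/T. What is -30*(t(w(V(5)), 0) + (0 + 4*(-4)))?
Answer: 480 - 6*I*√10 ≈ 480.0 - 18.974*I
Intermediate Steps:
V(T) = -⅕ (V(T) = -T/(5*T) = -⅕*1 = -⅕)
w(m) = √2*√m (w(m) = √(2*m) = √2*√m)
-30*(t(w(V(5)), 0) + (0 + 4*(-4))) = -30*(√2*√(-⅕) + (0 + 4*(-4))) = -30*(√2*(I*√5/5) + (0 - 16)) = -30*(I*√10/5 - 16) = -30*(-16 + I*√10/5) = 480 - 6*I*√10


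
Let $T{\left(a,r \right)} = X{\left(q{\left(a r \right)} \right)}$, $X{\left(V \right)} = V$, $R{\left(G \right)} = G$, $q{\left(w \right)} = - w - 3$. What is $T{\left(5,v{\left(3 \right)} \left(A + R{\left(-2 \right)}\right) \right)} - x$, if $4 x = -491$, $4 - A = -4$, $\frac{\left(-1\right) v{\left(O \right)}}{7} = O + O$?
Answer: $\frac{5519}{4} \approx 1379.8$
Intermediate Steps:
$v{\left(O \right)} = - 14 O$ ($v{\left(O \right)} = - 7 \left(O + O\right) = - 7 \cdot 2 O = - 14 O$)
$q{\left(w \right)} = -3 - w$
$A = 8$ ($A = 4 - -4 = 4 + 4 = 8$)
$x = - \frac{491}{4}$ ($x = \frac{1}{4} \left(-491\right) = - \frac{491}{4} \approx -122.75$)
$T{\left(a,r \right)} = -3 - a r$
$T{\left(5,v{\left(3 \right)} \left(A + R{\left(-2 \right)}\right) \right)} - x = \left(-3 - 5 \left(-14\right) 3 \left(8 - 2\right)\right) - - \frac{491}{4} = \left(-3 - 5 \left(\left(-42\right) 6\right)\right) + \frac{491}{4} = \left(-3 - 5 \left(-252\right)\right) + \frac{491}{4} = \left(-3 + 1260\right) + \frac{491}{4} = 1257 + \frac{491}{4} = \frac{5519}{4}$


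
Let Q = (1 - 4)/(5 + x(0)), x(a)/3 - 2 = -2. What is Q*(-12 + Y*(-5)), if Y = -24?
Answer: -324/5 ≈ -64.800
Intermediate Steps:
x(a) = 0 (x(a) = 6 + 3*(-2) = 6 - 6 = 0)
Q = -⅗ (Q = (1 - 4)/(5 + 0) = -3/5 = -3*⅕ = -⅗ ≈ -0.60000)
Q*(-12 + Y*(-5)) = -3*(-12 - 24*(-5))/5 = -3*(-12 + 120)/5 = -⅗*108 = -324/5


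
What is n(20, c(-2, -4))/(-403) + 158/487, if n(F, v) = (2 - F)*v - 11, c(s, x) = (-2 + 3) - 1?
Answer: 69031/196261 ≈ 0.35173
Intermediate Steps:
c(s, x) = 0 (c(s, x) = 1 - 1 = 0)
n(F, v) = -11 + v*(2 - F) (n(F, v) = v*(2 - F) - 11 = -11 + v*(2 - F))
n(20, c(-2, -4))/(-403) + 158/487 = (-11 + 2*0 - 1*20*0)/(-403) + 158/487 = (-11 + 0 + 0)*(-1/403) + 158*(1/487) = -11*(-1/403) + 158/487 = 11/403 + 158/487 = 69031/196261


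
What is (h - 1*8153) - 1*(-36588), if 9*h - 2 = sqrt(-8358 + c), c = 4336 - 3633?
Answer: 255917/9 + I*sqrt(7655)/9 ≈ 28435.0 + 9.7214*I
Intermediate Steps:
c = 703
h = 2/9 + I*sqrt(7655)/9 (h = 2/9 + sqrt(-8358 + 703)/9 = 2/9 + sqrt(-7655)/9 = 2/9 + (I*sqrt(7655))/9 = 2/9 + I*sqrt(7655)/9 ≈ 0.22222 + 9.7214*I)
(h - 1*8153) - 1*(-36588) = ((2/9 + I*sqrt(7655)/9) - 1*8153) - 1*(-36588) = ((2/9 + I*sqrt(7655)/9) - 8153) + 36588 = (-73375/9 + I*sqrt(7655)/9) + 36588 = 255917/9 + I*sqrt(7655)/9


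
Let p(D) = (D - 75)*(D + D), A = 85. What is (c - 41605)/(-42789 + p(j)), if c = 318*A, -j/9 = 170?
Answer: -14575/4868511 ≈ -0.0029937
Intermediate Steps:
j = -1530 (j = -9*170 = -1530)
c = 27030 (c = 318*85 = 27030)
p(D) = 2*D*(-75 + D) (p(D) = (-75 + D)*(2*D) = 2*D*(-75 + D))
(c - 41605)/(-42789 + p(j)) = (27030 - 41605)/(-42789 + 2*(-1530)*(-75 - 1530)) = -14575/(-42789 + 2*(-1530)*(-1605)) = -14575/(-42789 + 4911300) = -14575/4868511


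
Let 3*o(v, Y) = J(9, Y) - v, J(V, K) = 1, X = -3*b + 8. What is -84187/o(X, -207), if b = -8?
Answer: 252561/31 ≈ 8147.1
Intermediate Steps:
X = 32 (X = -3*(-8) + 8 = 24 + 8 = 32)
o(v, Y) = ⅓ - v/3 (o(v, Y) = (1 - v)/3 = ⅓ - v/3)
-84187/o(X, -207) = -84187/(⅓ - ⅓*32) = -84187/(⅓ - 32/3) = -84187/(-31/3) = -84187*(-3/31) = 252561/31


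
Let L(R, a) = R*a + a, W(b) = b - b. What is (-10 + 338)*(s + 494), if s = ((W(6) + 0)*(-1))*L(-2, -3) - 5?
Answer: 160392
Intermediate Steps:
W(b) = 0
L(R, a) = a + R*a
s = -5 (s = ((0 + 0)*(-1))*(-3*(1 - 2)) - 5 = (0*(-1))*(-3*(-1)) - 5 = 0*3 - 5 = 0 - 5 = -5)
(-10 + 338)*(s + 494) = (-10 + 338)*(-5 + 494) = 328*489 = 160392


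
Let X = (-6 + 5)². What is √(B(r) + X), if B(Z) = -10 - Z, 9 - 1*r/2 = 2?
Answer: I*√23 ≈ 4.7958*I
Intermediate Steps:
r = 14 (r = 18 - 2*2 = 18 - 4 = 14)
X = 1 (X = (-1)² = 1)
√(B(r) + X) = √((-10 - 1*14) + 1) = √((-10 - 14) + 1) = √(-24 + 1) = √(-23) = I*√23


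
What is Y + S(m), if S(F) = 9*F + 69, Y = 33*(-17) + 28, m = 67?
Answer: 139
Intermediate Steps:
Y = -533 (Y = -561 + 28 = -533)
S(F) = 69 + 9*F
Y + S(m) = -533 + (69 + 9*67) = -533 + (69 + 603) = -533 + 672 = 139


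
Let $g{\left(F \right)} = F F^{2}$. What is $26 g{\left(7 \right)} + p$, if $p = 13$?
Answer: $8931$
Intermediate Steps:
$g{\left(F \right)} = F^{3}$
$26 g{\left(7 \right)} + p = 26 \cdot 7^{3} + 13 = 26 \cdot 343 + 13 = 8918 + 13 = 8931$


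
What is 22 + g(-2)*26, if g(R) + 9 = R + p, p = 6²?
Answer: 672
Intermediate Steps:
p = 36
g(R) = 27 + R (g(R) = -9 + (R + 36) = -9 + (36 + R) = 27 + R)
22 + g(-2)*26 = 22 + (27 - 2)*26 = 22 + 25*26 = 22 + 650 = 672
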